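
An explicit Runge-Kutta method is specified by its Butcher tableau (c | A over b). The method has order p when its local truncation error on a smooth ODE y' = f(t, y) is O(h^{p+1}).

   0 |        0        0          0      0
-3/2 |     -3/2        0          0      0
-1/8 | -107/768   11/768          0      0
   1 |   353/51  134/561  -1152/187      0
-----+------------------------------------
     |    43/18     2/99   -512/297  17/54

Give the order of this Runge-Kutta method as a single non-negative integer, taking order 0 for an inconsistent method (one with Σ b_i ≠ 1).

b = (43/18, 2/99, -512/297, 17/54)
c = (0, -3/2, -1/8, 1)
Ac = (0, 0, -11/512, 7/17)
Σ b_i: 43/18·1 + 2/99·1 + (-512/297)·1 + 17/54·1 = 1 ✓
b·c: 2/99·(-3/2) + (-512/297)·(-1/8) + 17/54·1 = 1/2 ✓
b·c²: 2/99·9/4 + (-512/297)·1/64 + 17/54·1 = 1/3 ✓
b·Ac: (-512/297)·(-11/512) + 17/54·7/17 = 1/6 ✓
b·c³: 2/99·(-27/8) + (-512/297)·(-1/512) + 17/54·1 = 1/4 ✓
b·(c∘Ac): (-512/297)·11/4096 + 17/54·7/17 = 1/8 ✓
b·Ac²: (-512/297)·33/1024 + 17/54·15/34 = 1/12 ✓
b·A²c: 17/54·9/68 = 1/24 ✓; 4 stages ⇒ order 4.

4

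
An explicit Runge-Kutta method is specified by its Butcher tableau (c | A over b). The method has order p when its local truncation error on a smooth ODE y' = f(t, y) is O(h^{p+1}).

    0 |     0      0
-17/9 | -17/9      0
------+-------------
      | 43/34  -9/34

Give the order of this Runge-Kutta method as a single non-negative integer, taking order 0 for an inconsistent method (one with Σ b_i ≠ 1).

b = (43/34, -9/34)
c = (0, -17/9)
Σ b_i: 43/34·1 + (-9/34)·1 = 1 ✓
b·c: (-9/34)·(-17/9) = 1/2 ✓; 2 stages ⇒ order 2.

2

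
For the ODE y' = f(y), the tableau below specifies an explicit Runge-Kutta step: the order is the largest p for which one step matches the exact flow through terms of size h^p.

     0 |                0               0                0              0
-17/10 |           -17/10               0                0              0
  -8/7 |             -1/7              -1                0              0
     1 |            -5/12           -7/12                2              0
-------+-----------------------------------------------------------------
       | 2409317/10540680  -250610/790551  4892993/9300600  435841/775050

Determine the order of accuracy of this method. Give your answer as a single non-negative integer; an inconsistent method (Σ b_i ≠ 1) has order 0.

b = (2409317/10540680, -250610/790551, 4892993/9300600, 435841/775050)
c = (0, -17/10, -8/7, 1)
Ac = (0, 0, 17/10, -1087/840)
Σ b_i: 2409317/10540680·1 + (-250610/790551)·1 + 4892993/9300600·1 + 435841/775050·1 = 1 ✓
b·c: (-250610/790551)·(-17/10) + 4892993/9300600·(-8/7) + 435841/775050·1 = 1/2 ✓
b·c²: (-250610/790551)·289/100 + 4892993/9300600·64/49 + 435841/775050·1 = 1/3 ✓
b·Ac: 4892993/9300600·17/10 + 435841/775050·(-1087/840) = 1/6 ✓
b·c³: (-250610/790551)·(-4913/1000) + 4892993/9300600·(-512/343) + 435841/775050·1 = 14480111/10850700 ≠ 1/4 ⇒ order 3.
b·(c∘Ac): 4892993/9300600·(-68/35) + 435841/775050·(-1087/840) = -10849583/6200400 ≠ 1/8
b·Ac²: 4892993/9300600·(-289/100) + 435841/775050·54473/58800 = -54223937/54253500 ≠ 1/12
b·A²c: 435841/775050·17/5 = 7409297/3875250 ≠ 1/24

3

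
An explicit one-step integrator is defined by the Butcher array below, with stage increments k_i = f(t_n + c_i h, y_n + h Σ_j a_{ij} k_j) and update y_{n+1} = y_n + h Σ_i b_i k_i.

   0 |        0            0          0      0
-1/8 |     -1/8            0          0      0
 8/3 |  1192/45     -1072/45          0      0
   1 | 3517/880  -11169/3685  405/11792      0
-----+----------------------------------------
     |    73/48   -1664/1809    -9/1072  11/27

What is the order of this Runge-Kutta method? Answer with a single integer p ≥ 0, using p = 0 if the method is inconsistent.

b = (73/48, -1664/1809, -9/1072, 11/27)
c = (0, -1/8, 8/3, 1)
Ac = (0, 0, 134/45, 207/440)
Σ b_i: 73/48·1 + (-1664/1809)·1 + (-9/1072)·1 + 11/27·1 = 1 ✓
b·c: (-1664/1809)·(-1/8) + (-9/1072)·8/3 + 11/27·1 = 1/2 ✓
b·c²: (-1664/1809)·1/64 + (-9/1072)·64/9 + 11/27·1 = 1/3 ✓
b·Ac: (-9/1072)·134/45 + 11/27·207/440 = 1/6 ✓
b·c³: (-1664/1809)·(-1/512) + (-9/1072)·512/27 + 11/27·1 = 1/4 ✓
b·(c∘Ac): (-9/1072)·1072/135 + 11/27·207/440 = 1/8 ✓
b·Ac²: (-9/1072)·(-67/180) + 11/27·63/320 = 1/12 ✓
b·A²c: 11/27·9/88 = 1/24 ✓; 4 stages ⇒ order 4.

4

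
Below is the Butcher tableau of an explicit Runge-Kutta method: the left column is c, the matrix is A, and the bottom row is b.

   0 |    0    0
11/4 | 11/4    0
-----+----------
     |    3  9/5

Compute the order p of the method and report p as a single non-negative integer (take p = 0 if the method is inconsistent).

0

b = (3, 9/5)
c = (0, 11/4)
Σ b_i: 3·1 + 9/5·1 = 24/5 ≠ 1 ⇒ order 0.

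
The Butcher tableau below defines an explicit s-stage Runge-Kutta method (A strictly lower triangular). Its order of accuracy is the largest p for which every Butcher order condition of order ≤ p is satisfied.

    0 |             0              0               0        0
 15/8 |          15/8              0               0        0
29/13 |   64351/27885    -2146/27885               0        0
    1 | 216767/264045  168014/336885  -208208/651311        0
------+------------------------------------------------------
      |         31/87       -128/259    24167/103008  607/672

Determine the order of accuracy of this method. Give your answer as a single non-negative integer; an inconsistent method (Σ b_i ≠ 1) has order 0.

b = (31/87, -128/259, 24167/103008, 607/672)
c = (0, 15/8, 29/13, 1)
Ac = (0, 0, -1073/7436, 539/2428)
Σ b_i: 31/87·1 + (-128/259)·1 + 24167/103008·1 + 607/672·1 = 1 ✓
b·c: (-128/259)·15/8 + 24167/103008·29/13 + 607/672·1 = 1/2 ✓
b·c²: (-128/259)·225/64 + 24167/103008·841/169 + 607/672·1 = 1/3 ✓
b·Ac: 24167/103008·(-1073/7436) + 607/672·539/2428 = 1/6 ✓
b·c³: (-128/259)·3375/512 + 24167/103008·24389/2197 + 607/672·1 = 1/4 ✓
b·(c∘Ac): 24167/103008·(-31117/96668) + 607/672·539/2428 = 1/8 ✓
b·Ac²: 24167/103008·(-16095/59488) + 607/672·3157/19424 = 1/12 ✓
b·A²c: 607/672·28/607 = 1/24 ✓; 4 stages ⇒ order 4.

4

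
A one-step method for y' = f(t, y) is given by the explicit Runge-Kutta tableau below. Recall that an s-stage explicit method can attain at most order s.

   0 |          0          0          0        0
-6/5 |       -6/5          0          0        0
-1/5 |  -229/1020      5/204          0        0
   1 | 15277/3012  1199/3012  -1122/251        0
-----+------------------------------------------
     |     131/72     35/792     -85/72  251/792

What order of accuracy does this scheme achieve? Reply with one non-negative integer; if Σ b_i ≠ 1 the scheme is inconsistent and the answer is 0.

4

b = (131/72, 35/792, -85/72, 251/792)
c = (0, -6/5, -1/5, 1)
Ac = (0, 0, -1/34, 209/502)
Σ b_i: 131/72·1 + 35/792·1 + (-85/72)·1 + 251/792·1 = 1 ✓
b·c: 35/792·(-6/5) + (-85/72)·(-1/5) + 251/792·1 = 1/2 ✓
b·c²: 35/792·36/25 + (-85/72)·1/25 + 251/792·1 = 1/3 ✓
b·Ac: (-85/72)·(-1/34) + 251/792·209/502 = 1/6 ✓
b·c³: 35/792·(-216/125) + (-85/72)·(-1/125) + 251/792·1 = 1/4 ✓
b·(c∘Ac): (-85/72)·1/170 + 251/792·209/502 = 1/8 ✓
b·Ac²: (-85/72)·3/85 + 251/792·99/251 = 1/12 ✓
b·A²c: 251/792·33/251 = 1/24 ✓; 4 stages ⇒ order 4.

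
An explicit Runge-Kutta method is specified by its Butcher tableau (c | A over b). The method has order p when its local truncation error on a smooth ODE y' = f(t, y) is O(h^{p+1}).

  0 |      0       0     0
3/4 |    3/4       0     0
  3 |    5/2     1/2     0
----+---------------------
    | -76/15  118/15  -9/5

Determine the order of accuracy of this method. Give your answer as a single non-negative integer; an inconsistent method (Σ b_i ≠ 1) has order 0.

b = (-76/15, 118/15, -9/5)
c = (0, 3/4, 3)
Ac = (0, 0, 3/8)
Σ b_i: (-76/15)·1 + 118/15·1 + (-9/5)·1 = 1 ✓
b·c: 118/15·3/4 + (-9/5)·3 = 1/2 ✓
b·c²: 118/15·9/16 + (-9/5)·9 = -471/40 ≠ 1/3 ⇒ order 2.
b·Ac: (-9/5)·3/8 = -27/40 ≠ 1/6

2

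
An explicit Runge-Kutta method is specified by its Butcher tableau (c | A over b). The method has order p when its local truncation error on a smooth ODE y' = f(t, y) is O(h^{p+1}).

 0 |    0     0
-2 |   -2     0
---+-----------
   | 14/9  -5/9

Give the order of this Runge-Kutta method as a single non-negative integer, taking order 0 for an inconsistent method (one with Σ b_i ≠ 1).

1

b = (14/9, -5/9)
c = (0, -2)
Σ b_i: 14/9·1 + (-5/9)·1 = 1 ✓
b·c: (-5/9)·(-2) = 10/9 ≠ 1/2 ⇒ order 1.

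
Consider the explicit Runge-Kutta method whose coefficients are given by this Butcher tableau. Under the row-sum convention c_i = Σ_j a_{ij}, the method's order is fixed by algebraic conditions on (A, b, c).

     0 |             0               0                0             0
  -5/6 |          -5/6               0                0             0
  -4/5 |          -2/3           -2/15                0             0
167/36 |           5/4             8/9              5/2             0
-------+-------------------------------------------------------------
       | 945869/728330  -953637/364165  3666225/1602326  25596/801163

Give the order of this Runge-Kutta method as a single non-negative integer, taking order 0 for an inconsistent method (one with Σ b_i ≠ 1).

3

b = (945869/728330, -953637/364165, 3666225/1602326, 25596/801163)
c = (0, -5/6, -4/5, 167/36)
Ac = (0, 0, 1/9, -74/27)
Σ b_i: 945869/728330·1 + (-953637/364165)·1 + 3666225/1602326·1 + 25596/801163·1 = 1 ✓
b·c: (-953637/364165)·(-5/6) + 3666225/1602326·(-4/5) + 25596/801163·167/36 = 1/2 ✓
b·c²: (-953637/364165)·25/36 + 3666225/1602326·16/25 + 25596/801163·27889/1296 = 1/3 ✓
b·Ac: 3666225/1602326·1/9 + 25596/801163·(-74/27) = 1/6 ✓
b·c³: (-953637/364165)·(-125/216) + 3666225/1602326·(-64/125) + 25596/801163·4657463/46656 = 185282413/52439760 ≠ 1/4 ⇒ order 3.
b·(c∘Ac): 3666225/1602326·(-4/45) + 25596/801163·(-6179/486) = -133192/218499 ≠ 1/8
b·Ac²: 3666225/1602326·(-5/54) + 25596/801163·898/405 = -20336227/144209340 ≠ 1/12
b·A²c: 25596/801163·5/18 = 7110/801163 ≠ 1/24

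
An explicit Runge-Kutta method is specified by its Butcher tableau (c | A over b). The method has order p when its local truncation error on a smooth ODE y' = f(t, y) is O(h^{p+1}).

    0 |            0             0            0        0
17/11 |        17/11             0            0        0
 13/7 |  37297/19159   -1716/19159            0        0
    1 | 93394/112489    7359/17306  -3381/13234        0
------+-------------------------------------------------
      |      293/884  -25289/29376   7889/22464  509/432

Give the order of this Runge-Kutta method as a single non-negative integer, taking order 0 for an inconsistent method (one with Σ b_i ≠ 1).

4

b = (293/884, -25289/29376, 7889/22464, 509/432)
c = (0, 17/11, 13/7, 1)
Ac = (0, 0, -156/1127, 93/509)
Σ b_i: 293/884·1 + (-25289/29376)·1 + 7889/22464·1 + 509/432·1 = 1 ✓
b·c: (-25289/29376)·17/11 + 7889/22464·13/7 + 509/432·1 = 1/2 ✓
b·c²: (-25289/29376)·289/121 + 7889/22464·169/49 + 509/432·1 = 1/3 ✓
b·Ac: 7889/22464·(-156/1127) + 509/432·93/509 = 1/6 ✓
b·c³: (-25289/29376)·4913/1331 + 7889/22464·2197/343 + 509/432·1 = 1/4 ✓
b·(c∘Ac): 7889/22464·(-2028/7889) + 509/432·93/509 = 1/8 ✓
b·Ac²: 7889/22464·(-2652/12397) + 509/432·753/5599 = 1/12 ✓
b·A²c: 509/432·18/509 = 1/24 ✓; 4 stages ⇒ order 4.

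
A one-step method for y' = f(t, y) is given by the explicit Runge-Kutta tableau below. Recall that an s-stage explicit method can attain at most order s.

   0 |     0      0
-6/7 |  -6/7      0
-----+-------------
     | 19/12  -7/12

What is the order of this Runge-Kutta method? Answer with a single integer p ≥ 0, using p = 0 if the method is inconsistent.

2

b = (19/12, -7/12)
c = (0, -6/7)
Σ b_i: 19/12·1 + (-7/12)·1 = 1 ✓
b·c: (-7/12)·(-6/7) = 1/2 ✓; 2 stages ⇒ order 2.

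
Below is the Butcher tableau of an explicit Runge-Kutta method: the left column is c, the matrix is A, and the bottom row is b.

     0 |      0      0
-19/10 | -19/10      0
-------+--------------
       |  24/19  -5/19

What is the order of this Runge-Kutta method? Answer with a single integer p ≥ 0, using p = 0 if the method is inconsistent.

2

b = (24/19, -5/19)
c = (0, -19/10)
Σ b_i: 24/19·1 + (-5/19)·1 = 1 ✓
b·c: (-5/19)·(-19/10) = 1/2 ✓; 2 stages ⇒ order 2.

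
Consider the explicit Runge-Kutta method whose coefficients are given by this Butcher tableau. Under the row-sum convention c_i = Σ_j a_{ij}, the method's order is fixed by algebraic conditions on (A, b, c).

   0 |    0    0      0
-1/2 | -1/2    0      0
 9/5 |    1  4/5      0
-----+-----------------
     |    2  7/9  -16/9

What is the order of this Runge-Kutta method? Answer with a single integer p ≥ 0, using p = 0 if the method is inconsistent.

1

b = (2, 7/9, -16/9)
c = (0, -1/2, 9/5)
Ac = (0, 0, -2/5)
Σ b_i: 2·1 + 7/9·1 + (-16/9)·1 = 1 ✓
b·c: 7/9·(-1/2) + (-16/9)·9/5 = -323/90 ≠ 1/2 ⇒ order 1.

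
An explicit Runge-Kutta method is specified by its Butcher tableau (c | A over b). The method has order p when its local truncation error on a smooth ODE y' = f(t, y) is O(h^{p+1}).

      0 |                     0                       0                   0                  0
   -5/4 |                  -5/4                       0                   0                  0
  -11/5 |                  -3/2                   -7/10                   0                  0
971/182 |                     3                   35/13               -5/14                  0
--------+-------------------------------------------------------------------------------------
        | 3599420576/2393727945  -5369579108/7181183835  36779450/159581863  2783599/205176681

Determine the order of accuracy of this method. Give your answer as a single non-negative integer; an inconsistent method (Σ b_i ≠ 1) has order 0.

b = (3599420576/2393727945, -5369579108/7181183835, 36779450/159581863, 2783599/205176681)
c = (0, -5/4, -11/5, 971/182)
Ac = (0, 0, 7/8, -939/364)
Σ b_i: 3599420576/2393727945·1 + (-5369579108/7181183835)·1 + 36779450/159581863·1 + 2783599/205176681·1 = 1 ✓
b·c: (-5369579108/7181183835)·(-5/4) + 36779450/159581863·(-11/5) + 2783599/205176681·971/182 = 1/2 ✓
b·c²: (-5369579108/7181183835)·25/16 + 36779450/159581863·121/25 + 2783599/205176681·942841/33124 = 1/3 ✓
b·Ac: 36779450/159581863·7/8 + 2783599/205176681·(-939/364) = 1/6 ✓
b·c³: (-5369579108/7181183835)·(-125/64) + 36779450/159581863·(-1331/125) + 2783599/205176681·915498611/6028568 = 285948298147/268097529840 ≠ 1/4 ⇒ order 3.
b·(c∘Ac): 36779450/159581863·(-77/40) + 2783599/205176681·(-911769/66248) = -2414341409/3829964712 ≠ 1/8
b·Ac²: 36779450/159581863·(-35/32) + 2783599/205176681·18041/7280 = -448228997/2051766810 ≠ 1/12
b·A²c: 2783599/205176681·(-5/16) = -13917995/3282826896 ≠ 1/24

3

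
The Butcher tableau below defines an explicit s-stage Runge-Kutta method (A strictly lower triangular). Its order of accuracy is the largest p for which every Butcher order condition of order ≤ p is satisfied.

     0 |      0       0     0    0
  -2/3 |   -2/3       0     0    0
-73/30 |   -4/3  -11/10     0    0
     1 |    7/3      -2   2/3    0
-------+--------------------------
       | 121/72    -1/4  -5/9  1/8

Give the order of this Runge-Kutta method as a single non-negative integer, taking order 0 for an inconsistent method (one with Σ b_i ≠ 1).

1

b = (121/72, -1/4, -5/9, 1/8)
c = (0, -2/3, -73/30, 1)
Ac = (0, 0, 11/15, -13/45)
Σ b_i: 121/72·1 + (-1/4)·1 + (-5/9)·1 + 1/8·1 = 1 ✓
b·c: (-1/4)·(-2/3) + (-5/9)·(-73/30) + 1/8·1 = 355/216 ≠ 1/2 ⇒ order 1.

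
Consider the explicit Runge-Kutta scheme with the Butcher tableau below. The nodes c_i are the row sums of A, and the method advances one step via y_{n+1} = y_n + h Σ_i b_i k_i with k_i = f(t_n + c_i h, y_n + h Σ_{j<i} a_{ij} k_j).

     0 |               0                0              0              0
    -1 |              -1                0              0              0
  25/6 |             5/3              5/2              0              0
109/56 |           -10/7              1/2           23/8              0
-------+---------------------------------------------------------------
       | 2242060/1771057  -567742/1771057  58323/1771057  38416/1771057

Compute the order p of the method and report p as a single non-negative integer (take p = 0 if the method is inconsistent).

b = (2242060/1771057, -567742/1771057, 58323/1771057, 38416/1771057)
c = (0, -1, 25/6, 109/56)
Ac = (0, 0, -5/2, 551/48)
Σ b_i: 2242060/1771057·1 + (-567742/1771057)·1 + 58323/1771057·1 + 38416/1771057·1 = 1 ✓
b·c: (-567742/1771057)·(-1) + 58323/1771057·25/6 + 38416/1771057·109/56 = 1/2 ✓
b·c²: (-567742/1771057)·1 + 58323/1771057·625/36 + 38416/1771057·11881/3136 = 1/3 ✓
b·Ac: 58323/1771057·(-5/2) + 38416/1771057·551/48 = 1/6 ✓
b·c³: (-567742/1771057)·(-1) + 58323/1771057·15625/216 + 38416/1771057·1295029/175616 = 1460159023/510064416 ≠ 1/4 ⇒ order 3.
b·(c∘Ac): 58323/1771057·(-125/12) + 38416/1771057·60059/2688 = 6019487/42505368 ≠ 1/8
b·Ac²: 58323/1771057·5/2 + 38416/1771057·14519/288 = 18742327/15939513 ≠ 1/12
b·A²c: 38416/1771057·(-115/16) = -276115/1771057 ≠ 1/24

3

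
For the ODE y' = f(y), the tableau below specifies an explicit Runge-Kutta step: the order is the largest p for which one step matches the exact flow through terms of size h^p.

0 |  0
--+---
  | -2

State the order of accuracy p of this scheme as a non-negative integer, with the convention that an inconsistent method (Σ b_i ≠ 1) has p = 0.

0

b = (-2)
c = (0)
Σ b_i: (-2)·1 = -2 ≠ 1 ⇒ order 0.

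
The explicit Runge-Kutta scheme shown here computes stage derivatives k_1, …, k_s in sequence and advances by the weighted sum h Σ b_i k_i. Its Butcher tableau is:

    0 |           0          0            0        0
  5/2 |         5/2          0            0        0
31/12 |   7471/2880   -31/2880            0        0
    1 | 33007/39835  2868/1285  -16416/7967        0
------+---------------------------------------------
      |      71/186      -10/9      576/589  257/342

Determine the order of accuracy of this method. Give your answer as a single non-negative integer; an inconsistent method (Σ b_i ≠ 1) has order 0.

b = (71/186, -10/9, 576/589, 257/342)
c = (0, 5/2, 31/12, 1)
Ac = (0, 0, -31/1152, 66/257)
Σ b_i: 71/186·1 + (-10/9)·1 + 576/589·1 + 257/342·1 = 1 ✓
b·c: (-10/9)·5/2 + 576/589·31/12 + 257/342·1 = 1/2 ✓
b·c²: (-10/9)·25/4 + 576/589·961/144 + 257/342·1 = 1/3 ✓
b·Ac: 576/589·(-31/1152) + 257/342·66/257 = 1/6 ✓
b·c³: (-10/9)·125/8 + 576/589·29791/1728 + 257/342·1 = 1/4 ✓
b·(c∘Ac): 576/589·(-961/13824) + 257/342·66/257 = 1/8 ✓
b·Ac²: 576/589·(-155/2304) + 257/342·51/257 = 1/12 ✓
b·A²c: 257/342·57/1028 = 1/24 ✓; 4 stages ⇒ order 4.

4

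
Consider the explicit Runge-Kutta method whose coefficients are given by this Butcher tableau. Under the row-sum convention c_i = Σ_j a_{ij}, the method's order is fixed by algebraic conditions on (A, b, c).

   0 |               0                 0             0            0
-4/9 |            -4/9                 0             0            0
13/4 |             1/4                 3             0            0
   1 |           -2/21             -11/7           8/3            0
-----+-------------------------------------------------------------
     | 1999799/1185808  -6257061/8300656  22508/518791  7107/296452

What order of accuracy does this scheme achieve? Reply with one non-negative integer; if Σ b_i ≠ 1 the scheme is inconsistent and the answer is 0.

b = (1999799/1185808, -6257061/8300656, 22508/518791, 7107/296452)
c = (0, -4/9, 13/4, 1)
Ac = (0, 0, -4/3, 590/63)
Σ b_i: 1999799/1185808·1 + (-6257061/8300656)·1 + 22508/518791·1 + 7107/296452·1 = 1 ✓
b·c: (-6257061/8300656)·(-4/9) + 22508/518791·13/4 + 7107/296452·1 = 1/2 ✓
b·c²: (-6257061/8300656)·16/81 + 22508/518791·169/16 + 7107/296452·1 = 1/3 ✓
b·Ac: 22508/518791·(-4/3) + 7107/296452·590/63 = 1/6 ✓
b·c³: (-6257061/8300656)·(-64/729) + 22508/518791·2197/64 + 7107/296452·1 = 3890027/2462832 ≠ 1/4 ⇒ order 3.
b·(c∘Ac): 22508/518791·(-13/3) + 7107/296452·590/63 = 113647/3112746 ≠ 1/8
b·Ac²: 22508/518791·16/27 + 7107/296452·31589/1134 = 854015/1231416 ≠ 1/12
b·A²c: 7107/296452·(-32/9) = -18952/222339 ≠ 1/24

3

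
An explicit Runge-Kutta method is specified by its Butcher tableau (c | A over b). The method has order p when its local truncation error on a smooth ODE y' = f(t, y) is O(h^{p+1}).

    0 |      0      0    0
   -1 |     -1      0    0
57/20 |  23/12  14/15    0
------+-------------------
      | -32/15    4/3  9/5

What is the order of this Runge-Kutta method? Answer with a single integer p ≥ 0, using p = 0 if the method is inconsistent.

b = (-32/15, 4/3, 9/5)
c = (0, -1, 57/20)
Ac = (0, 0, -14/15)
Σ b_i: (-32/15)·1 + 4/3·1 + 9/5·1 = 1 ✓
b·c: 4/3·(-1) + 9/5·57/20 = 1139/300 ≠ 1/2 ⇒ order 1.

1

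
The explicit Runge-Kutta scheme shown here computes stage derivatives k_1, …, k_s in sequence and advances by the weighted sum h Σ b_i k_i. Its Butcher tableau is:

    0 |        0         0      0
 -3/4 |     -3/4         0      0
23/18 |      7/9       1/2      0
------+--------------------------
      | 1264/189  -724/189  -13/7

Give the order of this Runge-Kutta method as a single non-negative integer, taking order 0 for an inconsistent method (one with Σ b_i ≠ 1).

2

b = (1264/189, -724/189, -13/7)
c = (0, -3/4, 23/18)
Ac = (0, 0, -3/8)
Σ b_i: 1264/189·1 + (-724/189)·1 + (-13/7)·1 = 1 ✓
b·c: (-724/189)·(-3/4) + (-13/7)·23/18 = 1/2 ✓
b·c²: (-724/189)·9/16 + (-13/7)·529/324 = -2941/567 ≠ 1/3 ⇒ order 2.
b·Ac: (-13/7)·(-3/8) = 39/56 ≠ 1/6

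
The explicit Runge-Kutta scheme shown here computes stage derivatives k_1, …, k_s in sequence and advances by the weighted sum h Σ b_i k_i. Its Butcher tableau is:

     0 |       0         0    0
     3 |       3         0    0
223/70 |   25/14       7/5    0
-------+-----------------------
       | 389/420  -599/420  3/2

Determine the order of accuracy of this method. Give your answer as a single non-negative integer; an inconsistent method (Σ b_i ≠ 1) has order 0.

2

b = (389/420, -599/420, 3/2)
c = (0, 3, 223/70)
Ac = (0, 0, 21/5)
Σ b_i: 389/420·1 + (-599/420)·1 + 3/2·1 = 1 ✓
b·c: (-599/420)·3 + 3/2·223/70 = 1/2 ✓
b·c²: (-599/420)·9 + 3/2·49729/4900 = 23397/9800 ≠ 1/3 ⇒ order 2.
b·Ac: 3/2·21/5 = 63/10 ≠ 1/6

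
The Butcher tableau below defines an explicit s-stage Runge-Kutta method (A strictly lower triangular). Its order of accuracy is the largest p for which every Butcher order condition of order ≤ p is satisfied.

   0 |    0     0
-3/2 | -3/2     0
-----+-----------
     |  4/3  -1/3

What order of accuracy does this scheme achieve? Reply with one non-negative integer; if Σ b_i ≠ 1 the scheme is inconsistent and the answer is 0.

b = (4/3, -1/3)
c = (0, -3/2)
Σ b_i: 4/3·1 + (-1/3)·1 = 1 ✓
b·c: (-1/3)·(-3/2) = 1/2 ✓; 2 stages ⇒ order 2.

2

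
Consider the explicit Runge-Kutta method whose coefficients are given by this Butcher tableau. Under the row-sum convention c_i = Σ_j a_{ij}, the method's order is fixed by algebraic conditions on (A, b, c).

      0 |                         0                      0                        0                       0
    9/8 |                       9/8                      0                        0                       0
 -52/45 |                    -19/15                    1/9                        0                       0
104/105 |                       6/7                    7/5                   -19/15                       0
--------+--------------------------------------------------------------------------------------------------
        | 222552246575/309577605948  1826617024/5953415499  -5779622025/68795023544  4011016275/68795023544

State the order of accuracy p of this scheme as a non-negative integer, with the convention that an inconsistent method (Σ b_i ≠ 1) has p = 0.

3

b = (222552246575/309577605948, 1826617024/5953415499, -5779622025/68795023544, 4011016275/68795023544)
c = (0, 9/8, -52/45, 104/105)
Ac = (0, 0, 1/8, 16409/5400)
Σ b_i: 222552246575/309577605948·1 + 1826617024/5953415499·1 + (-5779622025/68795023544)·1 + 4011016275/68795023544·1 = 1 ✓
b·c: 1826617024/5953415499·9/8 + (-5779622025/68795023544)·(-52/45) + 4011016275/68795023544·104/105 = 1/2 ✓
b·c²: 1826617024/5953415499·81/64 + (-5779622025/68795023544)·2704/2025 + 4011016275/68795023544·10816/11025 = 1/3 ✓
b·Ac: (-5779622025/68795023544)·1/8 + 4011016275/68795023544·16409/5400 = 1/6 ✓
b·c³: 1826617024/5953415499·729/512 + (-5779622025/68795023544)·(-140608/91125) + 4011016275/68795023544·1124864/1157625 = 445179671629/714409859880 ≠ 1/4 ⇒ order 3.
b·(c∘Ac): (-5779622025/68795023544)·(-13/90) + 4011016275/68795023544·213317/70875 = 89356467811/476273239920 ≠ 1/8
b·Ac²: (-5779622025/68795023544)·9/64 + 4011016275/68795023544·156461/1944000 = -5087802103/714409859880 ≠ 1/12
b·A²c: 4011016275/68795023544·(-19/120) = -5080620615/550360188352 ≠ 1/24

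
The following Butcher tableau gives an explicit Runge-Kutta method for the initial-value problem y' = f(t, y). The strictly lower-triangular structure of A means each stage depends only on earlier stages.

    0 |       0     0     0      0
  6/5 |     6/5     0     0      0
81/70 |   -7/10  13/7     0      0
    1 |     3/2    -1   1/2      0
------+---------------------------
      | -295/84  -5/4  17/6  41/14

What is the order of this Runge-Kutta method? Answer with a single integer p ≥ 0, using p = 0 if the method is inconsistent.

b = (-295/84, -5/4, 17/6, 41/14)
c = (0, 6/5, 81/70, 1)
Ac = (0, 0, 78/35, -87/140)
Σ b_i: (-295/84)·1 + (-5/4)·1 + 17/6·1 + 41/14·1 = 1 ✓
b·c: (-5/4)·6/5 + 17/6·81/70 + 41/14·1 = 659/140 ≠ 1/2 ⇒ order 1.

1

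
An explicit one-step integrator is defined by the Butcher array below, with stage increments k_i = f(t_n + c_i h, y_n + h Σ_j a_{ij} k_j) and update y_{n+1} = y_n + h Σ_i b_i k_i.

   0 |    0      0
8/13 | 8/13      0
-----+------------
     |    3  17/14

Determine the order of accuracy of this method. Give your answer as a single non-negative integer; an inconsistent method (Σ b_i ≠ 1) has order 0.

0

b = (3, 17/14)
c = (0, 8/13)
Σ b_i: 3·1 + 17/14·1 = 59/14 ≠ 1 ⇒ order 0.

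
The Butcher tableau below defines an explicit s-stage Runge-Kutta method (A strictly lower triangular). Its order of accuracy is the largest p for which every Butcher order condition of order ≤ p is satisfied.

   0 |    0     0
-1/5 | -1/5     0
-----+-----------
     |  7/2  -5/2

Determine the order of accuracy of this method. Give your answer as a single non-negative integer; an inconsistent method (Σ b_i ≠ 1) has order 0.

2

b = (7/2, -5/2)
c = (0, -1/5)
Σ b_i: 7/2·1 + (-5/2)·1 = 1 ✓
b·c: (-5/2)·(-1/5) = 1/2 ✓; 2 stages ⇒ order 2.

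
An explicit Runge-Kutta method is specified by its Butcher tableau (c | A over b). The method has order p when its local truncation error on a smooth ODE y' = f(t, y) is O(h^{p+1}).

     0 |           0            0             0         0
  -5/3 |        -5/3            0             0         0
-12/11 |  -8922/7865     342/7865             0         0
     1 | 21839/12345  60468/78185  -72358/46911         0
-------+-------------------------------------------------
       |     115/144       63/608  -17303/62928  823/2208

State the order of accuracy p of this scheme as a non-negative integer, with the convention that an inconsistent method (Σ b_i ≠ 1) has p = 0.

4

b = (115/144, 63/608, -17303/62928, 823/2208)
c = (0, -5/3, -12/11, 1)
Ac = (0, 0, -114/1573, 324/823)
Σ b_i: 115/144·1 + 63/608·1 + (-17303/62928)·1 + 823/2208·1 = 1 ✓
b·c: 63/608·(-5/3) + (-17303/62928)·(-12/11) + 823/2208·1 = 1/2 ✓
b·c²: 63/608·25/9 + (-17303/62928)·144/121 + 823/2208·1 = 1/3 ✓
b·Ac: (-17303/62928)·(-114/1573) + 823/2208·324/823 = 1/6 ✓
b·c³: 63/608·(-125/27) + (-17303/62928)·(-1728/1331) + 823/2208·1 = 1/4 ✓
b·(c∘Ac): (-17303/62928)·1368/17303 + 823/2208·324/823 = 1/8 ✓
b·Ac²: (-17303/62928)·190/1573 + 823/2208·772/2469 = 1/12 ✓
b·A²c: 823/2208·92/823 = 1/24 ✓; 4 stages ⇒ order 4.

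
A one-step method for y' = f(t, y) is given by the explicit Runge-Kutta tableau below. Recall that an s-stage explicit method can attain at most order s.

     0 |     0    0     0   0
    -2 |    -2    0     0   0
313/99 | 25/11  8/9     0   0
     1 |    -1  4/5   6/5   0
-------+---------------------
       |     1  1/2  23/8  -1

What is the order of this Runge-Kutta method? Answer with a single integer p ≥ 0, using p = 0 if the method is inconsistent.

0

b = (1, 1/2, 23/8, -1)
c = (0, -2, 313/99, 1)
Ac = (0, 0, -16/9, 362/165)
Σ b_i: 1·1 + 1/2·1 + 23/8·1 + (-1)·1 = 27/8 ≠ 1 ⇒ order 0.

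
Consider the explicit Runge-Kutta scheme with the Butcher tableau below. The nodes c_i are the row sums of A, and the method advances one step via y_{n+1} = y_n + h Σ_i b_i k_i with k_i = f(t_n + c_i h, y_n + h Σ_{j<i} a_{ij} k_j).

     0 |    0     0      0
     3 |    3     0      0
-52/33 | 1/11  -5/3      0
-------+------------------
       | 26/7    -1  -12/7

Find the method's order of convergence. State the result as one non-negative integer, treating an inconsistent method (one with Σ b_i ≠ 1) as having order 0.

b = (26/7, -1, -12/7)
c = (0, 3, -52/33)
Ac = (0, 0, -5)
Σ b_i: 26/7·1 + (-1)·1 + (-12/7)·1 = 1 ✓
b·c: (-1)·3 + (-12/7)·(-52/33) = -23/77 ≠ 1/2 ⇒ order 1.

1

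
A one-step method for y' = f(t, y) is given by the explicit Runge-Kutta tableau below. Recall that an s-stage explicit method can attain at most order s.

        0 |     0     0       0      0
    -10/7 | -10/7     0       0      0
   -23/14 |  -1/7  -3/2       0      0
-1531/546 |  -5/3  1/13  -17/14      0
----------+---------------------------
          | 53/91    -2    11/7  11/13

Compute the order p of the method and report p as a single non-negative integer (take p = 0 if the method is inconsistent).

1

b = (53/91, -2, 11/7, 11/13)
c = (0, -10/7, -23/14, -1531/546)
Ac = (0, 0, 15/7, 4803/2548)
Σ b_i: 53/91·1 + (-2)·1 + 11/7·1 + 11/13·1 = 1 ✓
b·c: (-2)·(-10/7) + 11/7·(-23/14) + 11/13·(-1531/546) = -52099/24843 ≠ 1/2 ⇒ order 1.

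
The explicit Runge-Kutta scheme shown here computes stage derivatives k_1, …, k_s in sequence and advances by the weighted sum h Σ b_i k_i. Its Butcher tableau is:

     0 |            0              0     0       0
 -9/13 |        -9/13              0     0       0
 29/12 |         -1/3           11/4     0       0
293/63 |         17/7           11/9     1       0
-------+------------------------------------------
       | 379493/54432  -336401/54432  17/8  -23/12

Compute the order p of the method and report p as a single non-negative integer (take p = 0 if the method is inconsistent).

b = (379493/54432, -336401/54432, 17/8, -23/12)
c = (0, -9/13, 29/12, 293/63)
Ac = (0, 0, -99/52, 245/156)
Σ b_i: 379493/54432·1 + (-336401/54432)·1 + 17/8·1 + (-23/12)·1 = 1 ✓
b·c: (-336401/54432)·(-9/13) + 17/8·29/12 + (-23/12)·293/63 = 1/2 ✓
b·c²: (-336401/54432)·81/169 + 17/8·841/144 + (-23/12)·85849/3969 = -634198165/19813248 ≠ 1/3 ⇒ order 2.
b·Ac: 17/8·(-99/52) + (-23/12)·245/156 = -26417/3744 ≠ 1/6

2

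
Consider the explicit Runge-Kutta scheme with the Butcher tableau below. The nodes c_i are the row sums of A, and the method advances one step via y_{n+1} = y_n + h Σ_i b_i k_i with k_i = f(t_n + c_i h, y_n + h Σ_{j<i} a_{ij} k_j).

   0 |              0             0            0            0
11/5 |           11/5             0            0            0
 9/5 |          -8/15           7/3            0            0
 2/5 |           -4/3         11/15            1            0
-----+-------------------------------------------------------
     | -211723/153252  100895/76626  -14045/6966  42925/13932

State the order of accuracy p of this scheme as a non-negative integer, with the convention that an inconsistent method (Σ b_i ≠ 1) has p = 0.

3

b = (-211723/153252, 100895/76626, -14045/6966, 42925/13932)
c = (0, 11/5, 9/5, 2/5)
Ac = (0, 0, 77/15, 256/75)
Σ b_i: (-211723/153252)·1 + 100895/76626·1 + (-14045/6966)·1 + 42925/13932·1 = 1 ✓
b·c: 100895/76626·11/5 + (-14045/6966)·9/5 + 42925/13932·2/5 = 1/2 ✓
b·c²: 100895/76626·121/25 + (-14045/6966)·81/25 + 42925/13932·4/25 = 1/3 ✓
b·Ac: (-14045/6966)·77/15 + 42925/13932·256/75 = 1/6 ✓
b·c³: 100895/76626·1331/125 + (-14045/6966)·729/125 + 42925/13932·8/125 = 23791/9675 ≠ 1/4 ⇒ order 3.
b·(c∘Ac): (-14045/6966)·231/25 + 42925/13932·512/375 = -301417/20898 ≠ 1/8
b·Ac²: (-14045/6966)·847/75 + 42925/13932·2546/375 = -3583/1935 ≠ 1/12
b·A²c: 42925/13932·77/15 = 661045/41796 ≠ 1/24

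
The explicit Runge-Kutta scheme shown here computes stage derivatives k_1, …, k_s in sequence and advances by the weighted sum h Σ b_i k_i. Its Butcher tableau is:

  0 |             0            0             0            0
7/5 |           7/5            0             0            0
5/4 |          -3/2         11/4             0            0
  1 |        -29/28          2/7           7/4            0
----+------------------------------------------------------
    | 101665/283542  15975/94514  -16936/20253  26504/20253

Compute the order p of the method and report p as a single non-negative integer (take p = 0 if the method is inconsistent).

b = (101665/283542, 15975/94514, -16936/20253, 26504/20253)
c = (0, 7/5, 5/4, 1)
Ac = (0, 0, 77/20, 207/80)
Σ b_i: 101665/283542·1 + 15975/94514·1 + (-16936/20253)·1 + 26504/20253·1 = 1 ✓
b·c: 15975/94514·7/5 + (-16936/20253)·5/4 + 26504/20253·1 = 1/2 ✓
b·c²: 15975/94514·49/25 + (-16936/20253)·25/16 + 26504/20253·1 = 1/3 ✓
b·Ac: (-16936/20253)·77/20 + 26504/20253·207/80 = 1/6 ✓
b·c³: 15975/94514·343/125 + (-16936/20253)·125/64 + 26504/20253·1 = 37589/270040 ≠ 1/4 ⇒ order 3.
b·(c∘Ac): (-16936/20253)·77/16 + 26504/20253·207/80 = -64627/101265 ≠ 1/8
b·Ac²: (-16936/20253)·539/100 + 26504/20253·5271/1600 = -158837/810120 ≠ 1/12
b·A²c: 26504/20253·539/80 = 1785707/202530 ≠ 1/24

3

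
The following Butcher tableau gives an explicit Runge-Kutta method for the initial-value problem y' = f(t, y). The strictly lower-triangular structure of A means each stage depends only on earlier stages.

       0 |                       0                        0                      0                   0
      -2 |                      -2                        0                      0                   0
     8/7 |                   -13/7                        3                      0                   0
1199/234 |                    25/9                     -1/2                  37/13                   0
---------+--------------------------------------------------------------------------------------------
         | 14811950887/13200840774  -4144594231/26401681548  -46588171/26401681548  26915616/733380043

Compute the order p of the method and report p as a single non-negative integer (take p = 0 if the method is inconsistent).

b = (14811950887/13200840774, -4144594231/26401681548, -46588171/26401681548, 26915616/733380043)
c = (0, -2, 8/7, 1199/234)
Ac = (0, 0, -6, 387/91)
Σ b_i: 14811950887/13200840774·1 + (-4144594231/26401681548)·1 + (-46588171/26401681548)·1 + 26915616/733380043·1 = 1 ✓
b·c: (-4144594231/26401681548)·(-2) + (-46588171/26401681548)·8/7 + 26915616/733380043·1199/234 = 1/2 ✓
b·c²: (-4144594231/26401681548)·4 + (-46588171/26401681548)·64/49 + 26915616/733380043·1437601/54756 = 1/3 ✓
b·Ac: (-46588171/26401681548)·(-6) + 26915616/733380043·387/91 = 1/6 ✓
b·c³: (-4144594231/26401681548)·(-8) + (-46588171/26401681548)·512/343 + 26915616/733380043·1723683599/12812904 = 3042193030090/491431299723 ≠ 1/4 ⇒ order 3.
b·(c∘Ac): (-46588171/26401681548)·(-48/7) + 26915616/733380043·51557/2366 = 1786159108/2200140129 ≠ 1/8
b·Ac²: (-46588171/26401681548)·12 + 26915616/733380043·1094/637 = 58601785/1400089173 ≠ 1/12
b·A²c: 26915616/733380043·(-222/13) = -459635904/733380043 ≠ 1/24

3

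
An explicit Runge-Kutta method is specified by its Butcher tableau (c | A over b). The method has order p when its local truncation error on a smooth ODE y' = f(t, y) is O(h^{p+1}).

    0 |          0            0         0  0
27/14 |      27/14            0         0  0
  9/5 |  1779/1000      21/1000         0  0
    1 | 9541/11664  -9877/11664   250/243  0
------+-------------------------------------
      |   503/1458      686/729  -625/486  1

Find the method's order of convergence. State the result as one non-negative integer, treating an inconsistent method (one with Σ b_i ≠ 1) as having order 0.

4

b = (503/1458, 686/729, -625/486, 1)
c = (0, 27/14, 9/5, 1)
Ac = (0, 0, 81/2000, 7/32)
Σ b_i: 503/1458·1 + 686/729·1 + (-625/486)·1 + 1·1 = 1 ✓
b·c: 686/729·27/14 + (-625/486)·9/5 + 1·1 = 1/2 ✓
b·c²: 686/729·729/196 + (-625/486)·81/25 + 1·1 = 1/3 ✓
b·Ac: (-625/486)·81/2000 + 1·7/32 = 1/6 ✓
b·c³: 686/729·19683/2744 + (-625/486)·729/125 + 1·1 = 1/4 ✓
b·(c∘Ac): (-625/486)·729/10000 + 1·7/32 = 1/8 ✓
b·Ac²: (-625/486)·2187/28000 + 1·247/1344 = 1/12 ✓
b·A²c: 1·1/24 = 1/24 ✓; 4 stages ⇒ order 4.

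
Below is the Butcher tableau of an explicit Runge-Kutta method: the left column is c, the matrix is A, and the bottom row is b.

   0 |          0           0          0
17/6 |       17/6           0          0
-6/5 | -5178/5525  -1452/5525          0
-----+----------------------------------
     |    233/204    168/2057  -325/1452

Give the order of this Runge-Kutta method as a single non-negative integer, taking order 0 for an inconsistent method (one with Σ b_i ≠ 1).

b = (233/204, 168/2057, -325/1452)
c = (0, 17/6, -6/5)
Ac = (0, 0, -242/325)
Σ b_i: 233/204·1 + 168/2057·1 + (-325/1452)·1 = 1 ✓
b·c: 168/2057·17/6 + (-325/1452)·(-6/5) = 1/2 ✓
b·c²: 168/2057·289/36 + (-325/1452)·36/25 = 1/3 ✓
b·Ac: (-325/1452)·(-242/325) = 1/6 ✓; 3 stages ⇒ order 3.

3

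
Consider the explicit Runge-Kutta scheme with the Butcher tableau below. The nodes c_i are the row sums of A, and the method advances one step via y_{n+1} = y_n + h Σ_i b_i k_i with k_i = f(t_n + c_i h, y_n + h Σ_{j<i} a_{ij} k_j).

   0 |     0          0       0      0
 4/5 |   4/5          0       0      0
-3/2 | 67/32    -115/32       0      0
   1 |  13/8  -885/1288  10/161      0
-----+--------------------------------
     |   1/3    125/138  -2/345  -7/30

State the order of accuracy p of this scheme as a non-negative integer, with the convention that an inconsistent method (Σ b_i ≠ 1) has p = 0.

4

b = (1/3, 125/138, -2/345, -7/30)
c = (0, 4/5, -3/2, 1)
Ac = (0, 0, -23/8, -9/14)
Σ b_i: 1/3·1 + 125/138·1 + (-2/345)·1 + (-7/30)·1 = 1 ✓
b·c: 125/138·4/5 + (-2/345)·(-3/2) + (-7/30)·1 = 1/2 ✓
b·c²: 125/138·16/25 + (-2/345)·9/4 + (-7/30)·1 = 1/3 ✓
b·Ac: (-2/345)·(-23/8) + (-7/30)·(-9/14) = 1/6 ✓
b·c³: 125/138·64/125 + (-2/345)·(-27/8) + (-7/30)·1 = 1/4 ✓
b·(c∘Ac): (-2/345)·69/16 + (-7/30)·(-9/14) = 1/8 ✓
b·Ac²: (-2/345)·(-23/10) + (-7/30)·(-3/10) = 1/12 ✓
b·A²c: (-7/30)·(-5/28) = 1/24 ✓; 4 stages ⇒ order 4.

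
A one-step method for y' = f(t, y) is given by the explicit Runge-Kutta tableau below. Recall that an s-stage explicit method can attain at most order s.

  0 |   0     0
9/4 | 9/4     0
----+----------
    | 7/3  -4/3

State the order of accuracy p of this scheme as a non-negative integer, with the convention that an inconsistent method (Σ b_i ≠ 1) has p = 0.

b = (7/3, -4/3)
c = (0, 9/4)
Σ b_i: 7/3·1 + (-4/3)·1 = 1 ✓
b·c: (-4/3)·9/4 = -3 ≠ 1/2 ⇒ order 1.

1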